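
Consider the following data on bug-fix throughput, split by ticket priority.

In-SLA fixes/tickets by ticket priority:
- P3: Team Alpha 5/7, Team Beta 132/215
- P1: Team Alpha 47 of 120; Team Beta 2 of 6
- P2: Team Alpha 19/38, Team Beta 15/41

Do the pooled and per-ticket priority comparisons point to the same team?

No

P3: Team Alpha 5/7 = 71.4%, Team Beta 132/215 = 61.4% → Team Alpha
P1: Team Alpha 47/120 = 39.2%, Team Beta 2/6 = 33.3% → Team Alpha
P2: Team Alpha 19/38 = 50.0%, Team Beta 15/41 = 36.6% → Team Alpha
Overall: Team Alpha 71/165 = 43.0%, Team Beta 149/262 = 56.9% → Team Beta
Team Alpha wins each ticket group but Team Beta wins overall — the comparison reverses. Team Alpha's tickets skew toward P1, which has a lower base rate.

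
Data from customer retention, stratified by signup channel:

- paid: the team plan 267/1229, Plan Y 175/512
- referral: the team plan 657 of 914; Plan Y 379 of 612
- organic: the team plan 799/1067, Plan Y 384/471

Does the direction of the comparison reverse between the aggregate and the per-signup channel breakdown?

Paid: the team plan 267/1229 = 21.7%, Plan Y 175/512 = 34.2% → Plan Y
Referral: the team plan 657/914 = 71.9%, Plan Y 379/612 = 61.9% → the team plan
Organic: the team plan 799/1067 = 74.9%, Plan Y 384/471 = 81.5% → Plan Y
Overall: the team plan 1723/3210 = 53.7%, Plan Y 938/1595 = 58.8% → Plan Y
Neither sweeps: the team plan wins 1 of 3 groups, Plan Y wins 2. Plan Y wins overall but not every group — no Simpson reversal.

No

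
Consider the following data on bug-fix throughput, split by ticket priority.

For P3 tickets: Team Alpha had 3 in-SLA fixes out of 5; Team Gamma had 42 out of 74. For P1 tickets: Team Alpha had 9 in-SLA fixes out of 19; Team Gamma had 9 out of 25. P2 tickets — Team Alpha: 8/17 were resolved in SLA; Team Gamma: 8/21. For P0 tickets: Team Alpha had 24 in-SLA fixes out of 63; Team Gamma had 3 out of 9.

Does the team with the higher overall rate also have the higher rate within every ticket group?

No

P3: Team Alpha 3/5 = 60.0%, Team Gamma 42/74 = 56.8% → Team Alpha
P1: Team Alpha 9/19 = 47.4%, Team Gamma 9/25 = 36.0% → Team Alpha
P2: Team Alpha 8/17 = 47.1%, Team Gamma 8/21 = 38.1% → Team Alpha
P0: Team Alpha 24/63 = 38.1%, Team Gamma 3/9 = 33.3% → Team Alpha
Overall: Team Alpha 44/104 = 42.3%, Team Gamma 62/129 = 48.1% → Team Gamma
Team Alpha wins each ticket group but Team Gamma wins overall — the comparison reverses. Team Alpha's tickets skew toward P0, which has a lower base rate.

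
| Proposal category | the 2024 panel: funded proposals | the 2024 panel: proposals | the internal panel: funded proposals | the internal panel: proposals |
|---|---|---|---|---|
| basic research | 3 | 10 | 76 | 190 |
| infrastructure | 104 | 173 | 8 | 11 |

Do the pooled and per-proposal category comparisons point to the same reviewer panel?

Basic research: the 2024 panel 3/10 = 30.0%, the internal panel 76/190 = 40.0% → the internal panel
Infrastructure: the 2024 panel 104/173 = 60.1%, the internal panel 8/11 = 72.7% → the internal panel
Overall: the 2024 panel 107/183 = 58.5%, the internal panel 84/201 = 41.8% → the 2024 panel
The internal panel wins each proposal group but the 2024 panel wins overall — the comparison reverses. The internal panel's proposals skew toward basic research, which has a lower base rate.

No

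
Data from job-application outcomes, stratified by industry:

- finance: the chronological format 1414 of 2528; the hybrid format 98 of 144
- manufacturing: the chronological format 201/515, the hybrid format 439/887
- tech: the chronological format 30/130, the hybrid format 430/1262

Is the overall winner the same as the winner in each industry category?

Finance: the chronological format 1414/2528 = 55.9%, the hybrid format 98/144 = 68.1% → the hybrid format
Manufacturing: the chronological format 201/515 = 39.0%, the hybrid format 439/887 = 49.5% → the hybrid format
Tech: the chronological format 30/130 = 23.1%, the hybrid format 430/1262 = 34.1% → the hybrid format
Overall: the chronological format 1645/3173 = 51.8%, the hybrid format 967/2293 = 42.2% → the chronological format
The hybrid format wins each industry group but the chronological format wins overall — the comparison reverses. The hybrid format's applications skew toward tech, which has a lower base rate.

No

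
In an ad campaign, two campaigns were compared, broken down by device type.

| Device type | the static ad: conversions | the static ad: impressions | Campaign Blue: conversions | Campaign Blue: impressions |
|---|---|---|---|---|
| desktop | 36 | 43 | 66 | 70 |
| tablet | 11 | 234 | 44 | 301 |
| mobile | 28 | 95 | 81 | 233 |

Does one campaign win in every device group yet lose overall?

Desktop: the static ad 36/43 = 83.7%, Campaign Blue 66/70 = 94.3% → Campaign Blue
Tablet: the static ad 11/234 = 4.7%, Campaign Blue 44/301 = 14.6% → Campaign Blue
Mobile: the static ad 28/95 = 29.5%, Campaign Blue 81/233 = 34.8% → Campaign Blue
Overall: the static ad 75/372 = 20.2%, Campaign Blue 191/604 = 31.6% → Campaign Blue
Campaign Blue wins overall and in every device group — no reversal.

No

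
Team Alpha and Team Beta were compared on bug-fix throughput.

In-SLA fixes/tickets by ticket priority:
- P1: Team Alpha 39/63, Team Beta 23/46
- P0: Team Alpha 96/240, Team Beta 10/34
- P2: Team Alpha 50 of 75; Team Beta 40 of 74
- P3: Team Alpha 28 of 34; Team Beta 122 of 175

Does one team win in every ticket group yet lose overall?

P1: Team Alpha 39/63 = 61.9%, Team Beta 23/46 = 50.0% → Team Alpha
P0: Team Alpha 96/240 = 40.0%, Team Beta 10/34 = 29.4% → Team Alpha
P2: Team Alpha 50/75 = 66.7%, Team Beta 40/74 = 54.1% → Team Alpha
P3: Team Alpha 28/34 = 82.4%, Team Beta 122/175 = 69.7% → Team Alpha
Overall: Team Alpha 213/412 = 51.7%, Team Beta 195/329 = 59.3% → Team Beta
Team Alpha wins each ticket group but Team Beta wins overall — the comparison reverses. Team Alpha's tickets skew toward P0, which has a lower base rate.

Yes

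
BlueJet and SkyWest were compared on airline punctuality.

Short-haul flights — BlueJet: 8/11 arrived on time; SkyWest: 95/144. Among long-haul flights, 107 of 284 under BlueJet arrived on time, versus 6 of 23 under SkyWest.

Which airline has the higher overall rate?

SkyWest

Short-haul: BlueJet 8/11 = 72.7%, SkyWest 95/144 = 66.0% → BlueJet
Long-haul: BlueJet 107/284 = 37.7%, SkyWest 6/23 = 26.1% → BlueJet
Overall: BlueJet 115/295 = 39.0%, SkyWest 101/167 = 60.5% → SkyWest
(BlueJet wins every route group but SkyWest wins overall — BlueJet's flights skew toward the low-rate long-haul group.)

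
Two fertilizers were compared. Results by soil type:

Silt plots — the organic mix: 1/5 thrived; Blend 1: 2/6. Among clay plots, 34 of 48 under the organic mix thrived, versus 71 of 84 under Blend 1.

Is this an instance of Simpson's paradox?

No

Silt: the organic mix 1/5 = 20.0%, Blend 1 2/6 = 33.3% → Blend 1
Clay: the organic mix 34/48 = 70.8%, Blend 1 71/84 = 84.5% → Blend 1
Overall: the organic mix 35/53 = 66.0%, Blend 1 73/90 = 81.1% → Blend 1
Blend 1 wins overall and in every soil group — no reversal.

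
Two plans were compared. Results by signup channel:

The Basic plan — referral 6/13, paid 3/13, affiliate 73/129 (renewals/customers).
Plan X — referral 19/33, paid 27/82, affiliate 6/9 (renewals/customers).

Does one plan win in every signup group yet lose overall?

Referral: the Basic plan 6/13 = 46.2%, Plan X 19/33 = 57.6% → Plan X
Paid: the Basic plan 3/13 = 23.1%, Plan X 27/82 = 32.9% → Plan X
Affiliate: the Basic plan 73/129 = 56.6%, Plan X 6/9 = 66.7% → Plan X
Overall: the Basic plan 82/155 = 52.9%, Plan X 52/124 = 41.9% → the Basic plan
Plan X wins each signup group but the Basic plan wins overall — the comparison reverses. Plan X's customers skew toward paid, which has a lower base rate.

Yes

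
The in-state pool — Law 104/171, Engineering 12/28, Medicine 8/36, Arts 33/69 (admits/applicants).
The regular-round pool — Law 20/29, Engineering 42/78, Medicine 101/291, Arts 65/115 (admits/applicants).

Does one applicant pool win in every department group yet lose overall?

Yes

Law: the in-state pool 104/171 = 60.8%, the regular-round pool 20/29 = 69.0% → the regular-round pool
Engineering: the in-state pool 12/28 = 42.9%, the regular-round pool 42/78 = 53.8% → the regular-round pool
Medicine: the in-state pool 8/36 = 22.2%, the regular-round pool 101/291 = 34.7% → the regular-round pool
Arts: the in-state pool 33/69 = 47.8%, the regular-round pool 65/115 = 56.5% → the regular-round pool
Overall: the in-state pool 157/304 = 51.6%, the regular-round pool 228/513 = 44.4% → the in-state pool
The regular-round pool wins each department group but the in-state pool wins overall — the comparison reverses. The regular-round pool's applicants skew toward Medicine, which has a lower base rate.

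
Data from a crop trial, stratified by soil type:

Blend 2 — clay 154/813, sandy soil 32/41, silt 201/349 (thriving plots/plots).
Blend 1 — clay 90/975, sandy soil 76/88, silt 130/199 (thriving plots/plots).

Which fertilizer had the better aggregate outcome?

Blend 2

Clay: Blend 2 154/813 = 18.9%, Blend 1 90/975 = 9.2% → Blend 2
Sandy soil: Blend 2 32/41 = 78.0%, Blend 1 76/88 = 86.4% → Blend 1
Silt: Blend 2 201/349 = 57.6%, Blend 1 130/199 = 65.3% → Blend 1
Overall: Blend 2 387/1203 = 32.2%, Blend 1 296/1262 = 23.5% → Blend 2
(Neither sweeps every soil group, but Blend 2 has the higher pooled rate.)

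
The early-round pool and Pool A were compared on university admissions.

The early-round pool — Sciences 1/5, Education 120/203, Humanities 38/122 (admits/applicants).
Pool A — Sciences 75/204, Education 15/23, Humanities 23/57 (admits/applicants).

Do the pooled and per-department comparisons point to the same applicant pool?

Sciences: the early-round pool 1/5 = 20.0%, Pool A 75/204 = 36.8% → Pool A
Education: the early-round pool 120/203 = 59.1%, Pool A 15/23 = 65.2% → Pool A
Humanities: the early-round pool 38/122 = 31.1%, Pool A 23/57 = 40.4% → Pool A
Overall: the early-round pool 159/330 = 48.2%, Pool A 113/284 = 39.8% → the early-round pool
Pool A wins each department group but the early-round pool wins overall — the comparison reverses. Pool A's applicants skew toward Sciences, which has a lower base rate.

No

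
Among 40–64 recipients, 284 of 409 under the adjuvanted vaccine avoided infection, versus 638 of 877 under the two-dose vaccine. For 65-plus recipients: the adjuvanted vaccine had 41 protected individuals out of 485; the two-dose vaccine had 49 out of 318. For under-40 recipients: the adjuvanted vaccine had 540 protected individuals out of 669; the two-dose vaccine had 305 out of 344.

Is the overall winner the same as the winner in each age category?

Yes

40–64: the adjuvanted vaccine 284/409 = 69.4%, the two-dose vaccine 638/877 = 72.7% → the two-dose vaccine
65-plus: the adjuvanted vaccine 41/485 = 8.5%, the two-dose vaccine 49/318 = 15.4% → the two-dose vaccine
Under-40: the adjuvanted vaccine 540/669 = 80.7%, the two-dose vaccine 305/344 = 88.7% → the two-dose vaccine
Overall: the adjuvanted vaccine 865/1563 = 55.3%, the two-dose vaccine 992/1539 = 64.5% → the two-dose vaccine
The two-dose vaccine wins overall and in every age group — no reversal.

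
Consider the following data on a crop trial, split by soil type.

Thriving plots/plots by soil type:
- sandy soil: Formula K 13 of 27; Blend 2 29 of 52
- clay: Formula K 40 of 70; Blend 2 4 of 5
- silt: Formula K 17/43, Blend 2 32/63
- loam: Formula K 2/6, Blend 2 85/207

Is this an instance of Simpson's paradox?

Sandy soil: Formula K 13/27 = 48.1%, Blend 2 29/52 = 55.8% → Blend 2
Clay: Formula K 40/70 = 57.1%, Blend 2 4/5 = 80.0% → Blend 2
Silt: Formula K 17/43 = 39.5%, Blend 2 32/63 = 50.8% → Blend 2
Loam: Formula K 2/6 = 33.3%, Blend 2 85/207 = 41.1% → Blend 2
Overall: Formula K 72/146 = 49.3%, Blend 2 150/327 = 45.9% → Formula K
Blend 2 wins each soil group but Formula K wins overall — the comparison reverses. Blend 2's plots skew toward loam, which has a lower base rate.

Yes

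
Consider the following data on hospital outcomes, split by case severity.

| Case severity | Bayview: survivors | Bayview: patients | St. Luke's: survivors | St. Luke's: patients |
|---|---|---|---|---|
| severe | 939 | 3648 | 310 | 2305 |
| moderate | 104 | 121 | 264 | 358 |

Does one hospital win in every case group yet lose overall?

Severe: Bayview 939/3648 = 25.7%, St. Luke's 310/2305 = 13.4% → Bayview
Moderate: Bayview 104/121 = 86.0%, St. Luke's 264/358 = 73.7% → Bayview
Overall: Bayview 1043/3769 = 27.7%, St. Luke's 574/2663 = 21.6% → Bayview
Bayview wins overall and in every case group — no reversal.

No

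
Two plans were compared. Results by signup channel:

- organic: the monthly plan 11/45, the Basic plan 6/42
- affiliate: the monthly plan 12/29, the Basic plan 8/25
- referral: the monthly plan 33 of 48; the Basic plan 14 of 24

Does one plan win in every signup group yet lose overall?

Organic: the monthly plan 11/45 = 24.4%, the Basic plan 6/42 = 14.3% → the monthly plan
Affiliate: the monthly plan 12/29 = 41.4%, the Basic plan 8/25 = 32.0% → the monthly plan
Referral: the monthly plan 33/48 = 68.8%, the Basic plan 14/24 = 58.3% → the monthly plan
Overall: the monthly plan 56/122 = 45.9%, the Basic plan 28/91 = 30.8% → the monthly plan
The monthly plan wins overall and in every signup group — no reversal.

No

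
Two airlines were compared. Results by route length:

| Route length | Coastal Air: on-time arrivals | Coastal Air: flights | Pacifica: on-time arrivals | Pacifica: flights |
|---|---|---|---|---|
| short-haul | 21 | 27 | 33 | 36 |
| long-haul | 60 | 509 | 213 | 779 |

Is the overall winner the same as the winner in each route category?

Yes

Short-haul: Coastal Air 21/27 = 77.8%, Pacifica 33/36 = 91.7% → Pacifica
Long-haul: Coastal Air 60/509 = 11.8%, Pacifica 213/779 = 27.3% → Pacifica
Overall: Coastal Air 81/536 = 15.1%, Pacifica 246/815 = 30.2% → Pacifica
Pacifica wins overall and in every route group — no reversal.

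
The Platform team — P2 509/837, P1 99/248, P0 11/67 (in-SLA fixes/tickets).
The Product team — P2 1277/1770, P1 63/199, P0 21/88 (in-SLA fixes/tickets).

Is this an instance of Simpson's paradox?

No

P2: the Platform team 509/837 = 60.8%, the Product team 1277/1770 = 72.1% → the Product team
P1: the Platform team 99/248 = 39.9%, the Product team 63/199 = 31.7% → the Platform team
P0: the Platform team 11/67 = 16.4%, the Product team 21/88 = 23.9% → the Product team
Overall: the Platform team 619/1152 = 53.7%, the Product team 1361/2057 = 66.2% → the Product team
Neither sweeps: the Platform team wins 1 of 3 groups, the Product team wins 2. The Product team wins overall but not every group — no Simpson reversal.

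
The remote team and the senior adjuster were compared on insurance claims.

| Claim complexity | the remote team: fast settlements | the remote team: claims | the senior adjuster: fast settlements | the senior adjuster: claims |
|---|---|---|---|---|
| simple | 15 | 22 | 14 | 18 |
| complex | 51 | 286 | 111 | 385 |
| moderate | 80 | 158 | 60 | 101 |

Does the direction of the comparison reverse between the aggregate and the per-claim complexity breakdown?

Simple: the remote team 15/22 = 68.2%, the senior adjuster 14/18 = 77.8% → the senior adjuster
Complex: the remote team 51/286 = 17.8%, the senior adjuster 111/385 = 28.8% → the senior adjuster
Moderate: the remote team 80/158 = 50.6%, the senior adjuster 60/101 = 59.4% → the senior adjuster
Overall: the remote team 146/466 = 31.3%, the senior adjuster 185/504 = 36.7% → the senior adjuster
The senior adjuster wins overall and in every claim group — no reversal.

No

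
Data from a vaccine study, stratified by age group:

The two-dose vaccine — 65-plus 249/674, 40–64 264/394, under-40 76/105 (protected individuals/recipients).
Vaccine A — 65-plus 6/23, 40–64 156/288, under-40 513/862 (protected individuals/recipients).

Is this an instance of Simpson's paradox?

65-plus: the two-dose vaccine 249/674 = 36.9%, Vaccine A 6/23 = 26.1% → the two-dose vaccine
40–64: the two-dose vaccine 264/394 = 67.0%, Vaccine A 156/288 = 54.2% → the two-dose vaccine
Under-40: the two-dose vaccine 76/105 = 72.4%, Vaccine A 513/862 = 59.5% → the two-dose vaccine
Overall: the two-dose vaccine 589/1173 = 50.2%, Vaccine A 675/1173 = 57.5% → Vaccine A
The two-dose vaccine wins each age group but Vaccine A wins overall — the comparison reverses. The two-dose vaccine's recipients skew toward 65-plus, which has a lower base rate.

Yes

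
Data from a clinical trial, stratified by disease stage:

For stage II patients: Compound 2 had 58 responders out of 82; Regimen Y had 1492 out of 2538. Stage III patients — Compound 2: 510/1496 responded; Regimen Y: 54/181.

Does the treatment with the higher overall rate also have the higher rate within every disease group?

Stage II: Compound 2 58/82 = 70.7%, Regimen Y 1492/2538 = 58.8% → Compound 2
Stage III: Compound 2 510/1496 = 34.1%, Regimen Y 54/181 = 29.8% → Compound 2
Overall: Compound 2 568/1578 = 36.0%, Regimen Y 1546/2719 = 56.9% → Regimen Y
Compound 2 wins each disease group but Regimen Y wins overall — the comparison reverses. Compound 2's patients skew toward stage III, which has a lower base rate.

No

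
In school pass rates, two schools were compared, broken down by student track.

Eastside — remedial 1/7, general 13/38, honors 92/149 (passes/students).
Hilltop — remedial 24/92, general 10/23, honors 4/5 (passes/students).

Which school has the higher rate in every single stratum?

Remedial: Eastside 1/7 = 14.3%, Hilltop 24/92 = 26.1% → Hilltop
General: Eastside 13/38 = 34.2%, Hilltop 10/23 = 43.5% → Hilltop
Honors: Eastside 92/149 = 61.7%, Hilltop 4/5 = 80.0% → Hilltop
Hilltop has the higher rate in all 3 groups.

Hilltop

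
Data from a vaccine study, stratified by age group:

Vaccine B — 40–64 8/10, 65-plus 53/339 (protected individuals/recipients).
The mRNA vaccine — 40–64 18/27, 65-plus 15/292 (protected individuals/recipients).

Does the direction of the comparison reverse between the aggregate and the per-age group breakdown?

40–64: Vaccine B 8/10 = 80.0%, the mRNA vaccine 18/27 = 66.7% → Vaccine B
65-plus: Vaccine B 53/339 = 15.6%, the mRNA vaccine 15/292 = 5.1% → Vaccine B
Overall: Vaccine B 61/349 = 17.5%, the mRNA vaccine 33/319 = 10.3% → Vaccine B
Vaccine B wins overall and in every age group — no reversal.

No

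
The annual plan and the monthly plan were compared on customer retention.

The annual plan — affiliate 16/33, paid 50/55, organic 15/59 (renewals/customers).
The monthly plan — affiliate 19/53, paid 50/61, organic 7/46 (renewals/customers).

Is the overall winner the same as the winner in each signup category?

Affiliate: the annual plan 16/33 = 48.5%, the monthly plan 19/53 = 35.8% → the annual plan
Paid: the annual plan 50/55 = 90.9%, the monthly plan 50/61 = 82.0% → the annual plan
Organic: the annual plan 15/59 = 25.4%, the monthly plan 7/46 = 15.2% → the annual plan
Overall: the annual plan 81/147 = 55.1%, the monthly plan 76/160 = 47.5% → the annual plan
The annual plan wins overall and in every signup group — no reversal.

Yes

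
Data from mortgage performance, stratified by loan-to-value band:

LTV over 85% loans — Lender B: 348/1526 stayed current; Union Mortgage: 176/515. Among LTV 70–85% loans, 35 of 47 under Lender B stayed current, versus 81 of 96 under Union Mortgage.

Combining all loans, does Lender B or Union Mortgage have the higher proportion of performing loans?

LTV over 85%: Lender B 348/1526 = 22.8%, Union Mortgage 176/515 = 34.2% → Union Mortgage
LTV 70–85%: Lender B 35/47 = 74.5%, Union Mortgage 81/96 = 84.4% → Union Mortgage
Overall: Lender B 383/1573 = 24.3%, Union Mortgage 257/611 = 42.1% → Union Mortgage

Union Mortgage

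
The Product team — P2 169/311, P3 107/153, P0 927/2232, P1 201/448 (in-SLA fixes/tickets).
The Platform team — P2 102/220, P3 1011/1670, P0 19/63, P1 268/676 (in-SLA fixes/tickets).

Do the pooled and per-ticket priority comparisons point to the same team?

No

P2: the Product team 169/311 = 54.3%, the Platform team 102/220 = 46.4% → the Product team
P3: the Product team 107/153 = 69.9%, the Platform team 1011/1670 = 60.5% → the Product team
P0: the Product team 927/2232 = 41.5%, the Platform team 19/63 = 30.2% → the Product team
P1: the Product team 201/448 = 44.9%, the Platform team 268/676 = 39.6% → the Product team
Overall: the Product team 1404/3144 = 44.7%, the Platform team 1400/2629 = 53.3% → the Platform team
The Product team wins each ticket group but the Platform team wins overall — the comparison reverses. The Product team's tickets skew toward P0, which has a lower base rate.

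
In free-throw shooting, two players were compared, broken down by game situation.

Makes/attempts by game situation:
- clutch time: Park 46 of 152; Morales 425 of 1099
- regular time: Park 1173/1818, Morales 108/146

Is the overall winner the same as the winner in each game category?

Clutch time: Park 46/152 = 30.3%, Morales 425/1099 = 38.7% → Morales
Regular time: Park 1173/1818 = 64.5%, Morales 108/146 = 74.0% → Morales
Overall: Park 1219/1970 = 61.9%, Morales 533/1245 = 42.8% → Park
Morales wins each game group but Park wins overall — the comparison reverses. Morales's attempts skew toward clutch time, which has a lower base rate.

No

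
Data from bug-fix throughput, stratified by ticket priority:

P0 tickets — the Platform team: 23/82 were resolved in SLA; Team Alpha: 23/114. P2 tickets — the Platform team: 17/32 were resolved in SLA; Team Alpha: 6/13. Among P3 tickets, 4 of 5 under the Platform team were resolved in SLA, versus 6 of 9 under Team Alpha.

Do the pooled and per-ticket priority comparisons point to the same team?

P0: the Platform team 23/82 = 28.0%, Team Alpha 23/114 = 20.2% → the Platform team
P2: the Platform team 17/32 = 53.1%, Team Alpha 6/13 = 46.2% → the Platform team
P3: the Platform team 4/5 = 80.0%, Team Alpha 6/9 = 66.7% → the Platform team
Overall: the Platform team 44/119 = 37.0%, Team Alpha 35/136 = 25.7% → the Platform team
The Platform team wins overall and in every ticket group — no reversal.

Yes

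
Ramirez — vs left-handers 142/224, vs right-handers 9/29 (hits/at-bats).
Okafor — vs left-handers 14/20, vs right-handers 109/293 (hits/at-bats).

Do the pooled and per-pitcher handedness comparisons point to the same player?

Vs left-handers: Ramirez 142/224 = 63.4%, Okafor 14/20 = 70.0% → Okafor
Vs right-handers: Ramirez 9/29 = 31.0%, Okafor 109/293 = 37.2% → Okafor
Overall: Ramirez 151/253 = 59.7%, Okafor 123/313 = 39.3% → Ramirez
Okafor wins each pitcher group but Ramirez wins overall — the comparison reverses. Okafor's at-bats skew toward vs right-handers, which has a lower base rate.

No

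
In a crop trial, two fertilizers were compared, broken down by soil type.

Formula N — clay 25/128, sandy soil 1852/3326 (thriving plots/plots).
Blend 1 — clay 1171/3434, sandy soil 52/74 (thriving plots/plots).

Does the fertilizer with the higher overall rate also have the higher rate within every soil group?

Clay: Formula N 25/128 = 19.5%, Blend 1 1171/3434 = 34.1% → Blend 1
Sandy soil: Formula N 1852/3326 = 55.7%, Blend 1 52/74 = 70.3% → Blend 1
Overall: Formula N 1877/3454 = 54.3%, Blend 1 1223/3508 = 34.9% → Formula N
Blend 1 wins each soil group but Formula N wins overall — the comparison reverses. Blend 1's plots skew toward clay, which has a lower base rate.

No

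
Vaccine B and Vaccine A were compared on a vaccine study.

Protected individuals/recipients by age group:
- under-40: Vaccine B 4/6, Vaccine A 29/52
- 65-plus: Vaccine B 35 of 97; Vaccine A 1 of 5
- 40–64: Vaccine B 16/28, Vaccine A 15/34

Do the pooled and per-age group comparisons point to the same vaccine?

Under-40: Vaccine B 4/6 = 66.7%, Vaccine A 29/52 = 55.8% → Vaccine B
65-plus: Vaccine B 35/97 = 36.1%, Vaccine A 1/5 = 20.0% → Vaccine B
40–64: Vaccine B 16/28 = 57.1%, Vaccine A 15/34 = 44.1% → Vaccine B
Overall: Vaccine B 55/131 = 42.0%, Vaccine A 45/91 = 49.5% → Vaccine A
Vaccine B wins each age group but Vaccine A wins overall — the comparison reverses. Vaccine B's recipients skew toward 65-plus, which has a lower base rate.

No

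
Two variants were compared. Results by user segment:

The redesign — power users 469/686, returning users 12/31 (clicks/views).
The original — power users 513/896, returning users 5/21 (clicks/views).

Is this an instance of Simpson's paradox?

No

Power users: the redesign 469/686 = 68.4%, the original 513/896 = 57.3% → the redesign
Returning users: the redesign 12/31 = 38.7%, the original 5/21 = 23.8% → the redesign
Overall: the redesign 481/717 = 67.1%, the original 518/917 = 56.5% → the redesign
The redesign wins overall and in every user group — no reversal.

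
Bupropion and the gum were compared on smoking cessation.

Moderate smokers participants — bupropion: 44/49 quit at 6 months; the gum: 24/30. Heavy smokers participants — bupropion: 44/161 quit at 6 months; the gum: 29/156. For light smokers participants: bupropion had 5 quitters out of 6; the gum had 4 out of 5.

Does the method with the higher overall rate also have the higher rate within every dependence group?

Yes

Moderate smokers: bupropion 44/49 = 89.8%, the gum 24/30 = 80.0% → bupropion
Heavy smokers: bupropion 44/161 = 27.3%, the gum 29/156 = 18.6% → bupropion
Light smokers: bupropion 5/6 = 83.3%, the gum 4/5 = 80.0% → bupropion
Overall: bupropion 93/216 = 43.1%, the gum 57/191 = 29.8% → bupropion
Bupropion wins overall and in every dependence group — no reversal.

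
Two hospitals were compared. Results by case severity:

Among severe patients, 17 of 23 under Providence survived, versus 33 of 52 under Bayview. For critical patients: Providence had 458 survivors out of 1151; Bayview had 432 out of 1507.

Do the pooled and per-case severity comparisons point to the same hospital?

Yes

Severe: Providence 17/23 = 73.9%, Bayview 33/52 = 63.5% → Providence
Critical: Providence 458/1151 = 39.8%, Bayview 432/1507 = 28.7% → Providence
Overall: Providence 475/1174 = 40.5%, Bayview 465/1559 = 29.8% → Providence
Providence wins overall and in every case group — no reversal.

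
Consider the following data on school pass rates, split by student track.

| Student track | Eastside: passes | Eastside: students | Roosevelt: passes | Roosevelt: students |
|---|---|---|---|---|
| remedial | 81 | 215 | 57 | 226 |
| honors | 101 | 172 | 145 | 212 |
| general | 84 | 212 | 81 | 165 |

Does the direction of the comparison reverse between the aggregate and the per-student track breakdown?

No

Remedial: Eastside 81/215 = 37.7%, Roosevelt 57/226 = 25.2% → Eastside
Honors: Eastside 101/172 = 58.7%, Roosevelt 145/212 = 68.4% → Roosevelt
General: Eastside 84/212 = 39.6%, Roosevelt 81/165 = 49.1% → Roosevelt
Overall: Eastside 266/599 = 44.4%, Roosevelt 283/603 = 46.9% → Roosevelt
Neither sweeps: Eastside wins 1 of 3 groups, Roosevelt wins 2. Roosevelt wins overall but not every group — no Simpson reversal.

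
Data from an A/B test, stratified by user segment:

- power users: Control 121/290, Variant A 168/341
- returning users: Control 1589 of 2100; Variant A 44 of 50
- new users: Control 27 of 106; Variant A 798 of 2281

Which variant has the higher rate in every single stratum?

Variant A

Power users: Control 121/290 = 41.7%, Variant A 168/341 = 49.3% → Variant A
Returning users: Control 1589/2100 = 75.7%, Variant A 44/50 = 88.0% → Variant A
New users: Control 27/106 = 25.5%, Variant A 798/2281 = 35.0% → Variant A
Variant A has the higher rate in all 3 groups.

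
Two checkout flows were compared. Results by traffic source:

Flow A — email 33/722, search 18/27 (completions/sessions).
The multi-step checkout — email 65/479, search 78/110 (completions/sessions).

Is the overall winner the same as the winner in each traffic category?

Yes

Email: Flow A 33/722 = 4.6%, the multi-step checkout 65/479 = 13.6% → the multi-step checkout
Search: Flow A 18/27 = 66.7%, the multi-step checkout 78/110 = 70.9% → the multi-step checkout
Overall: Flow A 51/749 = 6.8%, the multi-step checkout 143/589 = 24.3% → the multi-step checkout
The multi-step checkout wins overall and in every traffic group — no reversal.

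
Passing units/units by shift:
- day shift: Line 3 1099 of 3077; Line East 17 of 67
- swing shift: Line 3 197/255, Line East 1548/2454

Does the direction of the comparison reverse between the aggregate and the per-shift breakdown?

Yes

Day shift: Line 3 1099/3077 = 35.7%, Line East 17/67 = 25.4% → Line 3
Swing shift: Line 3 197/255 = 77.3%, Line East 1548/2454 = 63.1% → Line 3
Overall: Line 3 1296/3332 = 38.9%, Line East 1565/2521 = 62.1% → Line East
Line 3 wins each shift group but Line East wins overall — the comparison reverses. Line 3's units skew toward day shift, which has a lower base rate.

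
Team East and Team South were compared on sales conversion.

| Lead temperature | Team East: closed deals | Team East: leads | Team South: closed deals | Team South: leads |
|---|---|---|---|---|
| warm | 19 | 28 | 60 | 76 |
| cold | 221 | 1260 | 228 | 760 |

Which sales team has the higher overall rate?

Warm: Team East 19/28 = 67.9%, Team South 60/76 = 78.9% → Team South
Cold: Team East 221/1260 = 17.5%, Team South 228/760 = 30.0% → Team South
Overall: Team East 240/1288 = 18.6%, Team South 288/836 = 34.4% → Team South

Team South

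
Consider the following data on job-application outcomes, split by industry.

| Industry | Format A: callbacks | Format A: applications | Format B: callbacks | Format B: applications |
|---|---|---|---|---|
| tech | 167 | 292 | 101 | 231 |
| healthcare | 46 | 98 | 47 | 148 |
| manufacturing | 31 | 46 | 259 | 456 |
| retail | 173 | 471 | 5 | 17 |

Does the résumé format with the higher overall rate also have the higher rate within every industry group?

Tech: Format A 167/292 = 57.2%, Format B 101/231 = 43.7% → Format A
Healthcare: Format A 46/98 = 46.9%, Format B 47/148 = 31.8% → Format A
Manufacturing: Format A 31/46 = 67.4%, Format B 259/456 = 56.8% → Format A
Retail: Format A 173/471 = 36.7%, Format B 5/17 = 29.4% → Format A
Overall: Format A 417/907 = 46.0%, Format B 412/852 = 48.4% → Format B
Format A wins each industry group but Format B wins overall — the comparison reverses. Format A's applications skew toward retail, which has a lower base rate.

No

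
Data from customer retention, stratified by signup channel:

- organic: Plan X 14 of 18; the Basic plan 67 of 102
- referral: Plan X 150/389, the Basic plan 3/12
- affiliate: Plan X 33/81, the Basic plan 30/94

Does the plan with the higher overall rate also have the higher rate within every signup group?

Organic: Plan X 14/18 = 77.8%, the Basic plan 67/102 = 65.7% → Plan X
Referral: Plan X 150/389 = 38.6%, the Basic plan 3/12 = 25.0% → Plan X
Affiliate: Plan X 33/81 = 40.7%, the Basic plan 30/94 = 31.9% → Plan X
Overall: Plan X 197/488 = 40.4%, the Basic plan 100/208 = 48.1% → the Basic plan
Plan X wins each signup group but the Basic plan wins overall — the comparison reverses. Plan X's customers skew toward referral, which has a lower base rate.

No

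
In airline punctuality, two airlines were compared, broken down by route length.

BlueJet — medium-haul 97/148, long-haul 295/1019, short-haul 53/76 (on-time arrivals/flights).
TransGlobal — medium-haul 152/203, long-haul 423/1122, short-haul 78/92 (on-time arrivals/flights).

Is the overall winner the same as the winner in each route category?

Medium-haul: BlueJet 97/148 = 65.5%, TransGlobal 152/203 = 74.9% → TransGlobal
Long-haul: BlueJet 295/1019 = 28.9%, TransGlobal 423/1122 = 37.7% → TransGlobal
Short-haul: BlueJet 53/76 = 69.7%, TransGlobal 78/92 = 84.8% → TransGlobal
Overall: BlueJet 445/1243 = 35.8%, TransGlobal 653/1417 = 46.1% → TransGlobal
TransGlobal wins overall and in every route group — no reversal.

Yes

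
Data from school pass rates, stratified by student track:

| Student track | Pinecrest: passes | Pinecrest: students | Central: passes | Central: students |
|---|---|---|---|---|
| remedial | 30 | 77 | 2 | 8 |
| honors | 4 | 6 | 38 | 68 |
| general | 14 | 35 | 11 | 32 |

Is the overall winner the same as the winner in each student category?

No

Remedial: Pinecrest 30/77 = 39.0%, Central 2/8 = 25.0% → Pinecrest
Honors: Pinecrest 4/6 = 66.7%, Central 38/68 = 55.9% → Pinecrest
General: Pinecrest 14/35 = 40.0%, Central 11/32 = 34.4% → Pinecrest
Overall: Pinecrest 48/118 = 40.7%, Central 51/108 = 47.2% → Central
Pinecrest wins each student group but Central wins overall — the comparison reverses. Pinecrest's students skew toward remedial, which has a lower base rate.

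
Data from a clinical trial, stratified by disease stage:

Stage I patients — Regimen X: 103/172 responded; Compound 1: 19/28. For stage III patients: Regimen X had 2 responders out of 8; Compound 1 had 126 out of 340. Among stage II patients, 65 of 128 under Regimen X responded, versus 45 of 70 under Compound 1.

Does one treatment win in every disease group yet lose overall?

Yes

Stage I: Regimen X 103/172 = 59.9%, Compound 1 19/28 = 67.9% → Compound 1
Stage III: Regimen X 2/8 = 25.0%, Compound 1 126/340 = 37.1% → Compound 1
Stage II: Regimen X 65/128 = 50.8%, Compound 1 45/70 = 64.3% → Compound 1
Overall: Regimen X 170/308 = 55.2%, Compound 1 190/438 = 43.4% → Regimen X
Compound 1 wins each disease group but Regimen X wins overall — the comparison reverses. Compound 1's patients skew toward stage III, which has a lower base rate.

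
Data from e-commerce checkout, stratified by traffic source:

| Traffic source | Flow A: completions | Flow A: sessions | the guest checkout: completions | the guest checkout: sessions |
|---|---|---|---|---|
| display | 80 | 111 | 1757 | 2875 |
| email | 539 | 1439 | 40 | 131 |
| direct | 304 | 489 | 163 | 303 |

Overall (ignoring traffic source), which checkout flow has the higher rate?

the guest checkout

Display: Flow A 80/111 = 72.1%, the guest checkout 1757/2875 = 61.1% → Flow A
Email: Flow A 539/1439 = 37.5%, the guest checkout 40/131 = 30.5% → Flow A
Direct: Flow A 304/489 = 62.2%, the guest checkout 163/303 = 53.8% → Flow A
Overall: Flow A 923/2039 = 45.3%, the guest checkout 1960/3309 = 59.2% → the guest checkout
(Flow A wins every traffic group but the guest checkout wins overall — Flow A's sessions skew toward the low-rate email group.)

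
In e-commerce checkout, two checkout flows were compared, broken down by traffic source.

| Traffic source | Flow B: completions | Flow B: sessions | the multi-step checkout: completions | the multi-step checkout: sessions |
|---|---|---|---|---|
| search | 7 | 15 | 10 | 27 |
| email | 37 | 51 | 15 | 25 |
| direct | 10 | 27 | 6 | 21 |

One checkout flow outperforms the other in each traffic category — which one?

Flow B

Search: Flow B 7/15 = 46.7%, the multi-step checkout 10/27 = 37.0% → Flow B
Email: Flow B 37/51 = 72.5%, the multi-step checkout 15/25 = 60.0% → Flow B
Direct: Flow B 10/27 = 37.0%, the multi-step checkout 6/21 = 28.6% → Flow B
Flow B has the higher rate in all 3 groups.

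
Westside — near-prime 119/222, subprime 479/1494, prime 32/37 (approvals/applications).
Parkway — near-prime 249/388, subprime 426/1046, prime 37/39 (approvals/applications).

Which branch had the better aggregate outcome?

Parkway

Near-prime: Westside 119/222 = 53.6%, Parkway 249/388 = 64.2% → Parkway
Subprime: Westside 479/1494 = 32.1%, Parkway 426/1046 = 40.7% → Parkway
Prime: Westside 32/37 = 86.5%, Parkway 37/39 = 94.9% → Parkway
Overall: Westside 630/1753 = 35.9%, Parkway 712/1473 = 48.3% → Parkway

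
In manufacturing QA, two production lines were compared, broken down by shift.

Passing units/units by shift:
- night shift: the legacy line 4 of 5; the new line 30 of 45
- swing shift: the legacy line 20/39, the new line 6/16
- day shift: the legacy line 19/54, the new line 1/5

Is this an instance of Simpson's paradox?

Night shift: the legacy line 4/5 = 80.0%, the new line 30/45 = 66.7% → the legacy line
Swing shift: the legacy line 20/39 = 51.3%, the new line 6/16 = 37.5% → the legacy line
Day shift: the legacy line 19/54 = 35.2%, the new line 1/5 = 20.0% → the legacy line
Overall: the legacy line 43/98 = 43.9%, the new line 37/66 = 56.1% → the new line
The legacy line wins each shift group but the new line wins overall — the comparison reverses. The legacy line's units skew toward day shift, which has a lower base rate.

Yes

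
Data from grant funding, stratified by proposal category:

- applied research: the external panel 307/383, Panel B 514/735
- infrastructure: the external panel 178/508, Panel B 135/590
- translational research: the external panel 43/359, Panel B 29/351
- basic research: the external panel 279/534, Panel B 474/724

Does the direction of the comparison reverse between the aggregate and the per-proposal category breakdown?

No

Applied research: the external panel 307/383 = 80.2%, Panel B 514/735 = 69.9% → the external panel
Infrastructure: the external panel 178/508 = 35.0%, Panel B 135/590 = 22.9% → the external panel
Translational research: the external panel 43/359 = 12.0%, Panel B 29/351 = 8.3% → the external panel
Basic research: the external panel 279/534 = 52.2%, Panel B 474/724 = 65.5% → Panel B
Overall: the external panel 807/1784 = 45.2%, Panel B 1152/2400 = 48.0% → Panel B
Neither sweeps: the external panel wins 3 of 4 groups, Panel B wins 1. Panel B wins overall but not every group — no Simpson reversal.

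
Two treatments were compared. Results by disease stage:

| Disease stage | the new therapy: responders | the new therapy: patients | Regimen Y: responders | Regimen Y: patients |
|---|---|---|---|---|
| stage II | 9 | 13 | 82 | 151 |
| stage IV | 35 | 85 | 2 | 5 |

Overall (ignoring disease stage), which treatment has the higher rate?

Stage II: the new therapy 9/13 = 69.2%, Regimen Y 82/151 = 54.3% → the new therapy
Stage IV: the new therapy 35/85 = 41.2%, Regimen Y 2/5 = 40.0% → the new therapy
Overall: the new therapy 44/98 = 44.9%, Regimen Y 84/156 = 53.8% → Regimen Y
(The new therapy wins every disease group but Regimen Y wins overall — the new therapy's patients skew toward the low-rate stage IV group.)

Regimen Y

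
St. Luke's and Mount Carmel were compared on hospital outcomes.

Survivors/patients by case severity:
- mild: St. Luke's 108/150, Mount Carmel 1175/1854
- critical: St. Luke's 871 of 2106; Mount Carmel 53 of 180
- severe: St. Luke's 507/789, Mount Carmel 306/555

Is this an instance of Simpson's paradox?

Mild: St. Luke's 108/150 = 72.0%, Mount Carmel 1175/1854 = 63.4% → St. Luke's
Critical: St. Luke's 871/2106 = 41.4%, Mount Carmel 53/180 = 29.4% → St. Luke's
Severe: St. Luke's 507/789 = 64.3%, Mount Carmel 306/555 = 55.1% → St. Luke's
Overall: St. Luke's 1486/3045 = 48.8%, Mount Carmel 1534/2589 = 59.3% → Mount Carmel
St. Luke's wins each case group but Mount Carmel wins overall — the comparison reverses. St. Luke's's patients skew toward critical, which has a lower base rate.

Yes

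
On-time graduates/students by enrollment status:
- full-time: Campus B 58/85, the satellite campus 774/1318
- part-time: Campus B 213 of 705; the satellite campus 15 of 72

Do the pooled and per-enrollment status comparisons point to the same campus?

No

Full-time: Campus B 58/85 = 68.2%, the satellite campus 774/1318 = 58.7% → Campus B
Part-time: Campus B 213/705 = 30.2%, the satellite campus 15/72 = 20.8% → Campus B
Overall: Campus B 271/790 = 34.3%, the satellite campus 789/1390 = 56.8% → the satellite campus
Campus B wins each enrollment group but the satellite campus wins overall — the comparison reverses. Campus B's students skew toward part-time, which has a lower base rate.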